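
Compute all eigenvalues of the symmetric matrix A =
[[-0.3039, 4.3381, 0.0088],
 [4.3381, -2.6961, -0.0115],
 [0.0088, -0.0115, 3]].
sigma(A) ≈ {-6, 3} (3 with multiplicity 2)

A is real symmetric, so its spectrum consists of real eigenvalues. Expanding the characteristic polynomial of the displayed matrix gives
  det(λ I - A) = p(λ) = λ^3 + (0)λ^2 + (-27)λ + (54).
Solving p(λ) = 0 yields eigenvalues ≈ -6, 3, 3. (A is shown rounded to 4 decimals, so these recover the underlying integer eigenvalues to within that precision.)
Verification: the trace of A = 0 equals the sum of eigenvalues 0, and det(A) ≈ -53.9999 matches the eigenvalue product -54.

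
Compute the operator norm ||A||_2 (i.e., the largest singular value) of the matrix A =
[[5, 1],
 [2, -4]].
||A||_2 = sqrt((46 + sqrt(180))/2) ≈ 5.4505 (= sqrt(largest eigenvalue of A^T A))

||A||_2 = sigma_max(A) = sqrt(lambda_max(A^T A)). Form the symmetric matrix M = A^T A =
[[29, -3],
 [-3, 17]].
Its characteristic polynomial (trace, determinant of M give the coefficients) is
  p(λ) = det(λ I - M) = λ^2 - 46λ + 484.
For λ^2 - 46λ + 484 the discriminant is 180. It is nonnegative but not a perfect square, so the roots are real and irrational: λ = (46 ± sqrt(180))/2 ≈ 29.7082, 16.2918.
So the eigenvalues of A^T A are ≈ 16.2918, 29.7082 (all ≥ 0, as they must be for A^T A). The largest is λ_max = (46 + sqrt(180))/2 ≈ 29.7082, hence ||A||_2 = sqrt(λ_max) = sqrt((46 + sqrt(180))/2) ≈ 5.4505.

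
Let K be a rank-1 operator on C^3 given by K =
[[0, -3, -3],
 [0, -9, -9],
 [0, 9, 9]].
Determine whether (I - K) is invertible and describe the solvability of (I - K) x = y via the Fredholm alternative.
(I - K) is invertible (det(I - K) = 1 ≠ 0), so for every y in C^3 the equation (I - K) x = y has a unique solution.

K has rank 1, so it is an outer product K = u v^T: every row of K is a multiple of one row vector. Reading off the entries, u = (1, 3, -3) and v = (0, -3, -3) (row i of K equals u_i·v^T). A rank-one matrix u v^T satisfies K u = u (v·u) and kills the (2)-dimensional subspace v^⊥, so its characteristic polynomial is lambda^2 (lambda - v·u) with v·u = tr K = 0. Hence the eigenvalues of I - K are 1 (multiplicity 2) and 1 - (0) = 1, so det(I - K) = 1. (Direct check: I - K =
[[1, 3, 3],
 [0, 10, 9],
 [0, -9, -8]]
has determinant 1.) The finite-dimensional Fredholm alternative says: either (I - K) is invertible, or ker(I - K) ≠ {0} and then range(I - K) = ker((I - K)^*)^⊥, with dim ker(I - K) = dim ker((I - K)^*). Since det(I - K) ≠ 0, 1 is not an eigenvalue of K and ker(I - K) = {0}, so we are in the first case: for every y there is a unique x = (I - K)^(-1) y. Explicitly, by the Sherman–Morrison formula, (I - u v^T)^(-1) = I + u v^T/(1 - v·u), i.e. (I - K)^(-1) = I + K.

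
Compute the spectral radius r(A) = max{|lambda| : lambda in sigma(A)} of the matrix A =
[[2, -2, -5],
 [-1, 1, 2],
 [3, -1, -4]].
r(A) ≈ 2.3444

The eigenvalues of A are the roots of its characteristic polynomial. With M = A (coefficients from the trace, the sum of principal 2x2 minors, and det A):
  p(λ) = det(λ I - M) = λ^3 + λ^2 + 5λ - 2.
No integer candidate from the rational root theorem (±divisors of 2) is a root, so the roots are irrational. The cubic discriminant is Δ = -755 < 0, so there is one real root and a complex-conjugate pair. p(0) = -2 and p(1) = 5 have opposite signs, so a root lies in (0, 1); Newton's method refines it to λ ≈ 0.3639. Dividing out (λ - (0.3639)) leaves approximately λ^2 + 1.3639λ + 5.4963. For λ^2 + 1.3639λ + 5.4963 the discriminant is -20.125. It is negative, so the remaining roots are the complex-conjugate pair λ ≈ -0.6819 ± 2.243i. Their product equals the constant term, so |λ|^2 ≈ 5.4963 and |λ| ≈ 2.3444.
Thus the eigenvalues (to 4 decimals) are 0.3639 (modulus 0.3639); -0.6819 ± 2.243i (modulus 2.3444). The spectral radius is the largest modulus: r(A) ≈ 2.3444. (Cross-check: r(A) ≤ ||A||_2 ≈ 7.9761; equality holds whenever A is normal, though it can also hold for some non-normal A.)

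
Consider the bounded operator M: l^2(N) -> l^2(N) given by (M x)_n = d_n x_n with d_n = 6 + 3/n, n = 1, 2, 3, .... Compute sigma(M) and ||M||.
sigma(M) = {6 + 3/n : n ≥ 1} ∪ {6}; ||M|| = 9

A bounded diagonal operator on l^2 with diagonal entries d_n has spectrum equal to the closure of {d_n : n ≥ 1}: every d_n is an eigenvalue (with eigenvector e_n), so {d_n} ⊂ sigma(M); the spectrum is closed, so its closure is too; and for lambda not in the closure, (M - lambda I) has bounded inverse (the diagonal entries 1/(d_n - lambda) are bounded). For our sequence d_n = 6 + 3/n, n = 1, 2, 3, ...:
  - {d_n} = {6 + 3/n : n ≥ 1}; the only limit point is 6
  - closure = {6 + 3/n : n ≥ 1} ∪ {6}
For the norm: a diagonal operator has ||M|| = sup_n |d_n|. Here d_n = 6 + 3/n is positive and decreasing, so sup_n |d_n| = d_1 = 6 + 3 = 9. So ||M|| = 9.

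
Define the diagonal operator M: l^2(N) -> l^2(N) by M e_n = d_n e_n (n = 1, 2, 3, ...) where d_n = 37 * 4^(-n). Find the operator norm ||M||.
||M|| = 37/4 (attained at n = 1)

For M diagonal, ||M|| = sup_n |d_n|. The sequence d_n = 37 * 4^(-n) is positive and strictly decreasing (ratio 4^(-1) < 1), so the supremum is d_1 = 37/4. Hence ||M|| = 37/4.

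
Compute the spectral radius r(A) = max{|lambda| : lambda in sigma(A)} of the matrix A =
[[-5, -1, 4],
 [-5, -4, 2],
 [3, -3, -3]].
r(A) ≈ 6.6167

The eigenvalues of A are the roots of its characteristic polynomial. With M = A (coefficients from the trace, the sum of principal 2x2 minors, and det A):
  p(λ) = det(λ I - M) = λ^3 + 12λ^2 + 36λ - 27.
No integer candidate from the rational root theorem (±divisors of 27) is a root, so the roots are irrational. The cubic discriminant is Δ = -43011 < 0, so there is one real root and a complex-conjugate pair. p(0) = -27 and p(1) = 22 have opposite signs, so a root lies in (0, 1); Newton's method refines it to λ ≈ 0.6167. Dividing out (λ - (0.6167)) leaves approximately λ^2 + 12.6167λ + 43.7808. For λ^2 + 12.6167λ + 43.7808 the discriminant is -15.942. It is negative, so the remaining roots are the complex-conjugate pair λ ≈ -6.3084 ± 1.9964i. Their product equals the constant term, so |λ|^2 ≈ 43.7808 and |λ| ≈ 6.6167.
Thus the eigenvalues (to 4 decimals) are 0.6167 (modulus 0.6167); -6.3084 ± 1.9964i (modulus 6.6167). The spectral radius is the largest modulus: r(A) ≈ 6.6167. (Cross-check: r(A) ≤ ||A||_2 ≈ 9.4506; equality holds whenever A is normal, though it can also hold for some non-normal A.)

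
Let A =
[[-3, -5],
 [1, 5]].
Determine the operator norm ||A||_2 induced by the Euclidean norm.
||A||_2 = sqrt((60 + sqrt(3200))/2) ≈ 7.6344 (= sqrt(largest eigenvalue of A^T A))

||A||_2 = sigma_max(A) = sqrt(lambda_max(A^T A)). Form the symmetric matrix M = A^T A =
[[10, 20],
 [20, 50]].
Its characteristic polynomial (trace, determinant of M give the coefficients) is
  p(λ) = det(λ I - M) = λ^2 - 60λ + 100.
For λ^2 - 60λ + 100 the discriminant is 3200. It is nonnegative but not a perfect square, so the roots are real and irrational: λ = (60 ± sqrt(3200))/2 ≈ 58.2843, 1.7157.
So the eigenvalues of A^T A are ≈ 1.7157, 58.2843 (all ≥ 0, as they must be for A^T A). The largest is λ_max = (60 + sqrt(3200))/2 ≈ 58.2843, hence ||A||_2 = sqrt(λ_max) = sqrt((60 + sqrt(3200))/2) ≈ 7.6344.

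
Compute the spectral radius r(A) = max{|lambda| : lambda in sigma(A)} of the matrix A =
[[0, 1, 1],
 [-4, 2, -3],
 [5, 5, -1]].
r(A) ≈ 4.5016

The eigenvalues of A are the roots of its characteristic polynomial. With M = A (coefficients from the trace, the sum of principal 2x2 minors, and det A):
  p(λ) = det(λ I - M) = λ^3 - λ^2 + 12λ + 49.
No integer candidate from the rational root theorem (±divisors of 49) is a root, so the roots are irrational. The cubic discriminant is Δ = -81983 < 0, so there is one real root and a complex-conjugate pair. p(-3) = -23 and p(-2) = 13 have opposite signs, so a root lies in (-3, -2); Newton's method refines it to λ ≈ -2.418. Dividing out (λ - (-2.418)) leaves approximately λ^2 - 3.418λ + 20.2647. For λ^2 - 3.418λ + 20.2647 the discriminant is -69.3761. It is negative, so the remaining roots are the complex-conjugate pair λ ≈ 1.709 ± 4.1646i. Their product equals the constant term, so |λ|^2 ≈ 20.2647 and |λ| ≈ 4.5016.
Thus the eigenvalues (to 4 decimals) are -2.418 (modulus 2.418); 1.709 ± 4.1646i (modulus 4.5016). The spectral radius is the largest modulus: r(A) ≈ 4.5016. (Cross-check: r(A) ≤ ||A||_2 ≈ 7.3054; equality holds whenever A is normal, though it can also hold for some non-normal A.)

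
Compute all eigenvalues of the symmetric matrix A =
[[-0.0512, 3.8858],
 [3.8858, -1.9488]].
sigma(A) ≈ {-5, 3}

A is real symmetric, so its spectrum consists of real eigenvalues. Expanding the characteristic polynomial of the displayed matrix gives
  det(λ I - A) = p(λ) = λ^2 + (2)λ + (-15).
Solving p(λ) = 0 yields eigenvalues ≈ -5, 3. (A is shown rounded to 4 decimals, so these recover the underlying integer eigenvalues to within that precision.)
Verification: the trace of A = -2 equals the sum of eigenvalues -2, and det(A) ≈ -14.9997 matches the eigenvalue product -15.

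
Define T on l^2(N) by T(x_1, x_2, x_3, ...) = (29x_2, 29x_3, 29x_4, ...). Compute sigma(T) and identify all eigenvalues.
sigma(T) = closed disk {z in C : |z| ≤ 29}; sigma_p(T) = open disk {z in C : |z| < 29}

Note T = 29·V where V is the unit left shift (V x)_k = x_{k+1}; so sigma(T) = 29·sigma(V) and ||T|| = 29||V||. ||T x||^2 = 841sum_{k≥2} |x_k|^2 ≤ 841||x||^2, with equality on {x : x_1 = 0}, so ||T|| = 29. For any lambda with |lambda| < 29, set r = lambda/29 (|r| < 1); the vector x = (1, r, r^2, ...) is in l^2 and satisfies T x = 29(r, r^2, ...) = lambda x, so lambda is an eigenvalue. On the boundary |lambda| = 29 the geometric series diverges, so no l^2 eigenvector exists, but these lambda lie in the approximate point spectrum. Hence sigma(T) is the closed disk of radius 29 and sigma_p(T) is the open disk.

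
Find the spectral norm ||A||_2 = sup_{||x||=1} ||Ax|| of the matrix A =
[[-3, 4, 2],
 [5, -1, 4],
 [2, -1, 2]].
||A||_2 ≈ 7.5082 (= sqrt(largest eigenvalue of A^T A))

||A||_2 = sigma_max(A) = sqrt(lambda_max(A^T A)). Form the symmetric matrix M = A^T A =
[[38, -19, 18],
 [-19, 18, 2],
 [18, 2, 24]].
Its characteristic polynomial (trace, sum of principal 2x2 minors, determinant of M give the coefficients) is
  p(λ) = det(λ I - M) = λ^3 - 80λ^2 + 1339λ - 400.
No integer candidate from the rational root theorem (±divisors of 400) is a root, so the roots are irrational. The cubic discriminant is Δ = 1819553524 > 0, so there are three distinct real roots. p(0) = -400 and p(1) = 860 have opposite signs, so a root lies in (0, 1); Newton's method refines it to λ ≈ 0.3042. p(23) = 244 and p(24) = -520 have opposite signs, so a root lies in (23, 24); Newton's method refines it to λ ≈ 23.3221. p(56) = -680 and p(57) = 1196 have opposite signs, so a root lies in (56, 57); Newton's method refines it to λ ≈ 56.3736. Check (Vieta): the three roots sum to 80, matching tr M = 80.
So the eigenvalues of A^T A are ≈ 0.3042, 23.3221, 56.3736 (all ≥ 0, as they must be for A^T A). The largest is λ_max ≈ 56.3736, hence ||A||_2 = sqrt(λ_max) ≈ 7.5082.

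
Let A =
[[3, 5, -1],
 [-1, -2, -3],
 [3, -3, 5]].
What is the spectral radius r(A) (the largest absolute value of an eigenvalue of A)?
r(A) ≈ 5.2062

The eigenvalues of A are the roots of its characteristic polynomial. With M = A (coefficients from the trace, the sum of principal 2x2 minors, and det A):
  p(λ) = det(λ I - M) = λ^3 - 6λ^2 - 2λ + 86.
No integer candidate from the rational root theorem (±divisors of 86) is a root, so the roots are irrational. The cubic discriminant is Δ = -106636 < 0, so there is one real root and a complex-conjugate pair. p(-4) = -66 and p(-3) = 11 have opposite signs, so a root lies in (-4, -3); Newton's method refines it to λ ≈ -3.1729. Dividing out (λ - (-3.1729)) leaves approximately λ^2 - 9.1729λ + 27.1046. For λ^2 - 9.1729λ + 27.1046 the discriminant is -24.2765. It is negative, so the remaining roots are the complex-conjugate pair λ ≈ 4.5864 ± 2.4636i. Their product equals the constant term, so |λ|^2 ≈ 27.1046 and |λ| ≈ 5.2062.
Thus the eigenvalues (to 4 decimals) are -3.1729 (modulus 3.1729); 4.5864 ± 2.4636i (modulus 5.2062). The spectral radius is the largest modulus: r(A) ≈ 5.2062. (Cross-check: r(A) ≤ ||A||_2 ≈ 7.1628; equality holds whenever A is normal, though it can also hold for some non-normal A.)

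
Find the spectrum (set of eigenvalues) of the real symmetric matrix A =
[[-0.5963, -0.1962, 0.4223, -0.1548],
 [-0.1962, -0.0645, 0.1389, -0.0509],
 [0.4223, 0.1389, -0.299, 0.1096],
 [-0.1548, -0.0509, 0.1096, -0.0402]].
sigma(A) ≈ {-1, 0} (0 with multiplicity 3)

A is real symmetric, so its spectrum consists of real eigenvalues. Expanding the characteristic polynomial of the displayed matrix gives
  det(λ I - A) = p(λ) = λ^4 + (1)λ^3 + (0)λ^2 + (0)λ + (0).
Solving p(λ) = 0 yields eigenvalues ≈ -1, 0, 0, 0. (A is shown rounded to 4 decimals, so these recover the underlying integer eigenvalues to within that precision.)
Verification: the trace of A = -1 equals the sum of eigenvalues -1, and det(A) ≈ 0.0000 matches the eigenvalue product 0.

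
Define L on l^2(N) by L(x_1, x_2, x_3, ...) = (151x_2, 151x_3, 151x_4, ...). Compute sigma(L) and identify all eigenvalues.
sigma(L) = closed disk {z in C : |z| ≤ 151}; sigma_p(L) = open disk {z in C : |z| < 151}

Note L = 151·V where V is the unit left shift (V x)_k = x_{k+1}; so sigma(L) = 151·sigma(V) and ||L|| = 151||V||. ||L x||^2 = 22801sum_{k≥2} |x_k|^2 ≤ 22801||x||^2, with equality on {x : x_1 = 0}, so ||L|| = 151. For any lambda with |lambda| < 151, set r = lambda/151 (|r| < 1); the vector x = (1, r, r^2, ...) is in l^2 and satisfies L x = 151(r, r^2, ...) = lambda x, so lambda is an eigenvalue. On the boundary |lambda| = 151 the geometric series diverges, so no l^2 eigenvector exists, but these lambda lie in the approximate point spectrum. Hence sigma(L) is the closed disk of radius 151 and sigma_p(L) is the open disk.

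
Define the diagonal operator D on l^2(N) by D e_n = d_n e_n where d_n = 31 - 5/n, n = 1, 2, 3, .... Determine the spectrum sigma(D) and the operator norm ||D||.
sigma(D) = {31 - 5/n : n ≥ 1} ∪ {31}; ||D|| = 31

A bounded diagonal operator on l^2 with diagonal entries d_n has spectrum equal to the closure of {d_n : n ≥ 1}: every d_n is an eigenvalue (with eigenvector e_n), so {d_n} ⊂ sigma(D); the spectrum is closed, so its closure is too; and for lambda not in the closure, (D - lambda I) has bounded inverse (the diagonal entries 1/(d_n - lambda) are bounded). For our sequence d_n = 31 - 5/n, n = 1, 2, 3, ...:
  - {d_n} = {31 - 5/n : n ≥ 1}; the only limit point is 31
  - closure = {31 - 5/n : n ≥ 1} ∪ {31}
For the norm: a diagonal operator has ||D|| = sup_n |d_n|. Here d_n = 31 - 5/n increases monotonically from d_1 = 26 toward 31, with all terms in [26, 31); so sup_n |d_n| = 31 (the supremum is the limit, not attained). So ||D|| = 31.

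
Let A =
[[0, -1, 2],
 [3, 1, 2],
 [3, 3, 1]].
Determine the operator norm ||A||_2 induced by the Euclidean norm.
||A||_2 ≈ 5.5475 (= sqrt(largest eigenvalue of A^T A))

||A||_2 = sigma_max(A) = sqrt(lambda_max(A^T A)). Form the symmetric matrix M = A^T A =
[[18, 12, 9],
 [12, 11, 3],
 [9, 3, 9]].
Its characteristic polynomial (trace, sum of principal 2x2 minors, determinant of M give the coefficients) is
  p(λ) = det(λ I - M) = λ^3 - 38λ^2 + 225λ - 81.
No integer candidate from the rational root theorem (±divisors of 81) is a root, so the roots are irrational. The cubic discriminant is Δ = 22050225 > 0, so there are three distinct real roots. p(0) = -81 and p(1) = 107 have opposite signs, so a root lies in (0, 1); Newton's method refines it to λ ≈ 0.3847. p(6) = 117 and p(7) = -25 have opposite signs, so a root lies in (6, 7); Newton's method refines it to λ ≈ 6.841. p(30) = -531 and p(31) = 167 have opposite signs, so a root lies in (30, 31); Newton's method refines it to λ ≈ 30.7742. Check (Vieta): the three roots sum to 38, matching tr M = 38.
So the eigenvalues of A^T A are ≈ 0.3847, 6.841, 30.7742 (all ≥ 0, as they must be for A^T A). The largest is λ_max ≈ 30.7742, hence ||A||_2 = sqrt(λ_max) ≈ 5.5475.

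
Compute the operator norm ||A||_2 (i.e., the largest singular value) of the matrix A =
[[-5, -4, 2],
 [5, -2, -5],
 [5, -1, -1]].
||A||_2 ≈ 9.9245 (= sqrt(largest eigenvalue of A^T A))

||A||_2 = sigma_max(A) = sqrt(lambda_max(A^T A)). Form the symmetric matrix M = A^T A =
[[75, 5, -40],
 [5, 21, 3],
 [-40, 3, 30]].
Its characteristic polynomial (trace, sum of principal 2x2 minors, determinant of M give the coefficients) is
  p(λ) = det(λ I - M) = λ^3 - 126λ^2 + 2821λ - 11025.
No integer candidate from the rational root theorem (±divisors of 11025) is a root, so the roots are irrational. The cubic discriminant is Δ = 15583134497 > 0, so there are three distinct real roots. p(4) = -1693 and p(5) = 55 have opposite signs, so a root lies in (4, 5); Newton's method refines it to λ ≈ 4.9665. p(22) = 701 and p(23) = -629 have opposite signs, so a root lies in (22, 23); Newton's method refines it to λ ≈ 22.538. p(98) = -3479 and p(99) = 3627 have opposite signs, so a root lies in (98, 99); Newton's method refines it to λ ≈ 98.4955. Check (Vieta): the three roots sum to 126, matching tr M = 126.
So the eigenvalues of A^T A are ≈ 4.9665, 22.538, 98.4955 (all ≥ 0, as they must be for A^T A). The largest is λ_max ≈ 98.4955, hence ||A||_2 = sqrt(λ_max) ≈ 9.9245.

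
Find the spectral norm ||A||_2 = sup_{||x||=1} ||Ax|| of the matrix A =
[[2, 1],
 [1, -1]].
||A||_2 = sqrt((7 + sqrt(13))/2) ≈ 2.3028 (= sqrt(largest eigenvalue of A^T A))

||A||_2 = sigma_max(A) = sqrt(lambda_max(A^T A)). Form the symmetric matrix M = A^T A =
[[5, 1],
 [1, 2]].
Its characteristic polynomial (trace, determinant of M give the coefficients) is
  p(λ) = det(λ I - M) = λ^2 - 7λ + 9.
For λ^2 - 7λ + 9 the discriminant is 13. It is nonnegative but not a perfect square, so the roots are real and irrational: λ = (7 ± sqrt(13))/2 ≈ 5.3028, 1.6972.
So the eigenvalues of A^T A are ≈ 1.6972, 5.3028 (all ≥ 0, as they must be for A^T A). The largest is λ_max = (7 + sqrt(13))/2 ≈ 5.3028, hence ||A||_2 = sqrt(λ_max) = sqrt((7 + sqrt(13))/2) ≈ 2.3028.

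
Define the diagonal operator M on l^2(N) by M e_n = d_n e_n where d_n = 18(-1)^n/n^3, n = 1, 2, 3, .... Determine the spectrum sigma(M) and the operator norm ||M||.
sigma(M) = {18(-1)^n/n^3 : n ≥ 1} ∪ {0}; ||M|| = 18

A bounded diagonal operator on l^2 with diagonal entries d_n has spectrum equal to the closure of {d_n : n ≥ 1}: every d_n is an eigenvalue (with eigenvector e_n), so {d_n} ⊂ sigma(M); the spectrum is closed, so its closure is too; and for lambda not in the closure, (M - lambda I) has bounded inverse (the diagonal entries 1/(d_n - lambda) are bounded). For our sequence d_n = 18(-1)^n/n^3, n = 1, 2, 3, ...:
  - {d_n} = {18(-1)^n/n^3 : n ≥ 1}; the only limit point is 0
  - closure = {18(-1)^n/n^3 : n ≥ 1} ∪ {0}
For the norm: a diagonal operator has ||M|| = sup_n |d_n|. Here |d_n| = 18/n^3 is decreasing, so sup_n |d_n| = |d_1| = 18. So ||M|| = 18.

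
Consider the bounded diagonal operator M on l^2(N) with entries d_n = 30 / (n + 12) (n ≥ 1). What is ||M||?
||M|| = 30/13 (attained at n = 1)

For M diagonal, ||M|| = sup_n |d_n| = sup_n 30/(n + 12). This is positive and strictly decreasing in n, so the supremum is attained at n = 1: d_1 = 30/(1 + 12) = 30/13. Hence ||M|| = 30/13.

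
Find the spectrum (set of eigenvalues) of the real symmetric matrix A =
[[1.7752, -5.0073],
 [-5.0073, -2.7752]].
sigma(A) ≈ {-6, 5}

A is real symmetric, so its spectrum consists of real eigenvalues. Expanding the characteristic polynomial of the displayed matrix gives
  det(λ I - A) = p(λ) = λ^2 + (1)λ + (-30).
Solving p(λ) = 0 yields eigenvalues ≈ -6, 5. (A is shown rounded to 4 decimals, so these recover the underlying integer eigenvalues to within that precision.)
Verification: the trace of A = -1 equals the sum of eigenvalues -1, and det(A) ≈ -29.9996 matches the eigenvalue product -30.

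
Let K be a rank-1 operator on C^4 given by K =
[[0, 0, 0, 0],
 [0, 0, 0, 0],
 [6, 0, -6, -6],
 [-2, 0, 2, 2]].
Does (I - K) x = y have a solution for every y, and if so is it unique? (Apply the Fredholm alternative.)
(I - K) is invertible (det(I - K) = 5 ≠ 0), so for every y in C^4 the equation (I - K) x = y has a unique solution.

K has rank 1, so it is an outer product K = u v^T: every row of K is a multiple of one row vector. Reading off the entries, u = (0, 0, -3, 1) and v = (-2, 0, 2, 2) (row i of K equals u_i·v^T). A rank-one matrix u v^T satisfies K u = u (v·u) and kills the (3)-dimensional subspace v^⊥, so its characteristic polynomial is lambda^3 (lambda - v·u) with v·u = tr K = -4. Hence the eigenvalues of I - K are 1 (multiplicity 3) and 1 - (-4) = 5, so det(I - K) = 5. (Direct check: I - K =
[[1, 0, 0, 0],
 [0, 1, 0, 0],
 [-6, 0, 7, 6],
 [2, 0, -2, -1]]
has determinant 5.) The finite-dimensional Fredholm alternative says: either (I - K) is invertible, or ker(I - K) ≠ {0} and then range(I - K) = ker((I - K)^*)^⊥, with dim ker(I - K) = dim ker((I - K)^*). Since det(I - K) ≠ 0, 1 is not an eigenvalue of K and ker(I - K) = {0}, so we are in the first case: for every y there is a unique x = (I - K)^(-1) y. Explicitly, by the Sherman–Morrison formula, (I - u v^T)^(-1) = I + u v^T/(1 - v·u), i.e. (I - K)^(-1) = I + K/(5).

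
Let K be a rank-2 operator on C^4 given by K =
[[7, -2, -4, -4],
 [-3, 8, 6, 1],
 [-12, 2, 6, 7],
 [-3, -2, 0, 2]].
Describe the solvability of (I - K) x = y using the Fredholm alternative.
(I - K) is invertible (det(I - K) = 90 ≠ 0), so for every y in C^4 the equation (I - K) x = y has a unique solution.

K has rank 2 and factors as K = U V^T = u1 v1^T + u2 v2^T with u1 = (-2, 3, 3, 0), v1 = (-2, 2, 2, 1), u2 = (1, 1, -2, -1), v2 = (3, 2, 0, -2) (multiplying out reproduces the displayed K). The nonzero eigenvalues of U V^T coincide with those of the 2 x 2 matrix G = V^T U = [[v1·u1, v1·u2], [v2·u1, v2·u2]] = [[16, -5], [0, 7]], and by the Sylvester determinant identity det(I_4 - U V^T) = det(I_2 - V^T U) = det([[-15, 5], [0, -6]]) = (-15)(-6) - (5)(0) = 90. (Direct check: I - K =
[[-6, 2, 4, 4],
 [3, -7, -6, -1],
 [12, -2, -5, -7],
 [3, 2, 0, -1]]
has determinant 90.) The finite-dimensional Fredholm alternative says: either (I - K) is invertible, or ker(I - K) ≠ {0} and then range(I - K) = ker((I - K)^*)^⊥, with dim ker(I - K) = dim ker((I - K)^*). Since det(I - K) ≠ 0, 1 is not an eigenvalue of K and ker(I - K) = {0}, so we are in the first case: for every y there is a unique x = (I - K)^(-1) y. (Explicitly, by the Woodbury identity, (I - U V^T)^(-1) = I + U (I_2 - G)^(-1) V^T.)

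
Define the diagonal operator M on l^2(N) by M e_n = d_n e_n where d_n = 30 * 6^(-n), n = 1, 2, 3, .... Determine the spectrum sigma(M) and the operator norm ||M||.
sigma(M) = {30 * 6^(-n) : n ≥ 1} ∪ {0}; ||M|| = 5

A bounded diagonal operator on l^2 with diagonal entries d_n has spectrum equal to the closure of {d_n : n ≥ 1}: every d_n is an eigenvalue (with eigenvector e_n), so {d_n} ⊂ sigma(M); the spectrum is closed, so its closure is too; and for lambda not in the closure, (M - lambda I) has bounded inverse (the diagonal entries 1/(d_n - lambda) are bounded). For our sequence d_n = 30 * 6^(-n), n = 1, 2, 3, ...:
  - {d_n} = {30 * 6^(-n) : n ≥ 1}; the only limit point is 0
  - closure = {30 * 6^(-n) : n ≥ 1} ∪ {0}
For the norm: a diagonal operator has ||M|| = sup_n |d_n|. Here d_n = 30 * 6^(-n) is positive and decreasing, so sup_n |d_n| = d_1 = 30/6 = 5. So ||M|| = 5.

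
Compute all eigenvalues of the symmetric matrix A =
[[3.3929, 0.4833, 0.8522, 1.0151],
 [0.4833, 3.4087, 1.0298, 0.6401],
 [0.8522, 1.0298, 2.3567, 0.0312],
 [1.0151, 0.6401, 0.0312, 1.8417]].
sigma(A) ≈ {1, 2, 3, 5}

A is real symmetric, so its spectrum consists of real eigenvalues. Expanding the characteristic polynomial of the displayed matrix gives
  det(λ I - A) = p(λ) = λ^4 + (-11)λ^3 + (41)λ^2 + (-61)λ + (30).
Solving p(λ) = 0 yields eigenvalues ≈ 1, 2, 3, 5. (A is shown rounded to 4 decimals, so these recover the underlying integer eigenvalues to within that precision.)
Verification: the trace of A = 11 equals the sum of eigenvalues 11, and det(A) ≈ 30.0008 matches the eigenvalue product 30.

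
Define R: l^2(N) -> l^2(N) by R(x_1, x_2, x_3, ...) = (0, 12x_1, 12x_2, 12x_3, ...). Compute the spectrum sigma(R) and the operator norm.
sigma(R) = closed disk {z in C : |z| ≤ 12}; ||R|| = 12

Note R = 12·U where U is the unit right shift (U x)_k = x_{k-1} (with x_0 := 0); so ||R|| = 12||U|| and sigma(R) = 12·sigma(U). ||R x||^2 = sum_{k≥1} |12x_k|^2 = 144||x||^2, so ||R|| = 12 and sigma(R) ⊂ {|z| ≤ 12}. For any |lambda| < 12, the equation (R - lambda I) x = 0 forces x_1 = 0, then 12x_k = lambda x_{k+1} ⇒ x = 0, so R has no eigenvalues. But (R - lambda I) is not surjective for |lambda| < 12: solving (R - lambda I) x = e_1 would require x_n proportional to (lambda/12)^(-n), which is not in l^2. So every |lambda| < 12 lies in the residual spectrum. The boundary |lambda| = 12 is in the approximate point spectrum (the spectrum is closed). Hence sigma(R) is the closed disk of radius 12.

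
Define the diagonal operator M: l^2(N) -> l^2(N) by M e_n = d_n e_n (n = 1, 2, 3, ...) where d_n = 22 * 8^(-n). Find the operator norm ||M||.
||M|| = 11/4 (attained at n = 1)

For M diagonal, ||M|| = sup_n |d_n|. The sequence d_n = 22 * 8^(-n) is positive and strictly decreasing (ratio 8^(-1) < 1), so the supremum is d_1 = 22/8 = 11/4. Hence ||M|| = 11/4.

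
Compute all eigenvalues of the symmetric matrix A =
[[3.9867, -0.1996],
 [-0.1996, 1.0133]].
sigma(A) ≈ {1, 4}

A is real symmetric, so its spectrum consists of real eigenvalues. Expanding the characteristic polynomial of the displayed matrix gives
  det(λ I - A) = p(λ) = λ^2 + (-5)λ + (4).
Solving p(λ) = 0 yields eigenvalues ≈ 1, 4. (A is shown rounded to 4 decimals, so these recover the underlying integer eigenvalues to within that precision.)
Verification: the trace of A = 5 equals the sum of eigenvalues 5, and det(A) ≈ 3.9999 matches the eigenvalue product 4.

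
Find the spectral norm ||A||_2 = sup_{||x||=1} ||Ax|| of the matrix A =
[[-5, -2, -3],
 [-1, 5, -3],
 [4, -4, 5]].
||A||_2 ≈ 9.8298 (= sqrt(largest eigenvalue of A^T A))

||A||_2 = sigma_max(A) = sqrt(lambda_max(A^T A)). Form the symmetric matrix M = A^T A =
[[42, -11, 38],
 [-11, 45, -29],
 [38, -29, 43]].
Its characteristic polynomial (trace, sum of principal 2x2 minors, determinant of M give the coefficients) is
  p(λ) = det(λ I - M) = λ^3 - 130λ^2 + 3225λ - 9.
No integer candidate from the rational root theorem (±divisors of 9) is a root, so the roots are irrational. The cubic discriminant is Δ = 41591324313 > 0, so there are three distinct real roots. p(0) = -9 and p(1) = 3087 have opposite signs, so a root lies in (0, 1); Newton's method refines it to λ ≈ 0.0028. p(33) = 783 and p(34) = -1335 have opposite signs, so a root lies in (33, 34); Newton's method refines it to λ ≈ 33.373. p(96) = -3753 and p(97) = 2319 have opposite signs, so a root lies in (96, 97); Newton's method refines it to λ ≈ 96.6242. Check (Vieta): the three roots sum to 130, matching tr M = 130.
So the eigenvalues of A^T A are ≈ 0.0028, 33.373, 96.6242 (all ≥ 0, as they must be for A^T A). The largest is λ_max ≈ 96.6242, hence ||A||_2 = sqrt(λ_max) ≈ 9.8298.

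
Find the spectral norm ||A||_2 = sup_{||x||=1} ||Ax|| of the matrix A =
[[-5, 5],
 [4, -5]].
||A||_2 = sqrt((91 + sqrt(8181))/2) ≈ 9.5249 (= sqrt(largest eigenvalue of A^T A))

||A||_2 = sigma_max(A) = sqrt(lambda_max(A^T A)). Form the symmetric matrix M = A^T A =
[[41, -45],
 [-45, 50]].
Its characteristic polynomial (trace, determinant of M give the coefficients) is
  p(λ) = det(λ I - M) = λ^2 - 91λ + 25.
For λ^2 - 91λ + 25 the discriminant is 8181. It is nonnegative but not a perfect square, so the roots are real and irrational: λ = (91 ± sqrt(8181))/2 ≈ 90.7244, 0.2756.
So the eigenvalues of A^T A are ≈ 0.2756, 90.7244 (all ≥ 0, as they must be for A^T A). The largest is λ_max = (91 + sqrt(8181))/2 ≈ 90.7244, hence ||A||_2 = sqrt(λ_max) = sqrt((91 + sqrt(8181))/2) ≈ 9.5249.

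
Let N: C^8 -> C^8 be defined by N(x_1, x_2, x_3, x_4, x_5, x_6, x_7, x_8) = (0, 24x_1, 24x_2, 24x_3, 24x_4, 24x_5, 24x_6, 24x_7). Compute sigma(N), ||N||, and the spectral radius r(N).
sigma(N) = {0}; ||N|| = 24; r(N) = 0. (N is nilpotent with N^8 = 0.)

On C^8, N is a strictly lower-triangular matrix with 24 on the subdiagonal and zeros elsewhere, so its characteristic polynomial is lambda^8 and every eigenvalue is 0: sigma(N) = {0}. For the operator norm, N e_i = 24e_{i+1} for i = 1, ..., 7 and N e_8 = 0, so the singular values of N are 24 (with multiplicity 7) and 0; hence ||N|| = 24. The spectral radius r(N) = max|lambda| = 0. Note ||N|| > r(N) — characteristic of non-normal nilpotent operators. Indeed N^8 = 0.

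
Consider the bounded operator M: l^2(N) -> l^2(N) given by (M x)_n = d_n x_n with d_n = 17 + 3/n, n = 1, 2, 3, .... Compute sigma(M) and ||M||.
sigma(M) = {17 + 3/n : n ≥ 1} ∪ {17}; ||M|| = 20

A bounded diagonal operator on l^2 with diagonal entries d_n has spectrum equal to the closure of {d_n : n ≥ 1}: every d_n is an eigenvalue (with eigenvector e_n), so {d_n} ⊂ sigma(M); the spectrum is closed, so its closure is too; and for lambda not in the closure, (M - lambda I) has bounded inverse (the diagonal entries 1/(d_n - lambda) are bounded). For our sequence d_n = 17 + 3/n, n = 1, 2, 3, ...:
  - {d_n} = {17 + 3/n : n ≥ 1}; the only limit point is 17
  - closure = {17 + 3/n : n ≥ 1} ∪ {17}
For the norm: a diagonal operator has ||M|| = sup_n |d_n|. Here d_n = 17 + 3/n is positive and decreasing, so sup_n |d_n| = d_1 = 17 + 3 = 20. So ||M|| = 20.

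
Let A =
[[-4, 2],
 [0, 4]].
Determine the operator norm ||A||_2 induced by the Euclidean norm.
||A||_2 = sqrt((36 + sqrt(272))/2) ≈ 5.1231 (= sqrt(largest eigenvalue of A^T A))

||A||_2 = sigma_max(A) = sqrt(lambda_max(A^T A)). Form the symmetric matrix M = A^T A =
[[16, -8],
 [-8, 20]].
Its characteristic polynomial (trace, determinant of M give the coefficients) is
  p(λ) = det(λ I - M) = λ^2 - 36λ + 256.
For λ^2 - 36λ + 256 the discriminant is 272. It is nonnegative but not a perfect square, so the roots are real and irrational: λ = (36 ± sqrt(272))/2 ≈ 26.2462, 9.7538.
So the eigenvalues of A^T A are ≈ 9.7538, 26.2462 (all ≥ 0, as they must be for A^T A). The largest is λ_max = (36 + sqrt(272))/2 ≈ 26.2462, hence ||A||_2 = sqrt(λ_max) = sqrt((36 + sqrt(272))/2) ≈ 5.1231.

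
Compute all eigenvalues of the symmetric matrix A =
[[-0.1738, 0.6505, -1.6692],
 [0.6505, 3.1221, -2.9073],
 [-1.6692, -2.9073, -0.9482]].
sigma(A) ≈ {-3, 0, 5}

A is real symmetric, so its spectrum consists of real eigenvalues. Expanding the characteristic polynomial of the displayed matrix gives
  det(λ I - A) = p(λ) = λ^3 + (-2)λ^2 + (-15)λ + (0).
Solving p(λ) = 0 yields eigenvalues ≈ -3, 0, 5. (A is shown rounded to 4 decimals, so these recover the underlying integer eigenvalues to within that precision.)
Verification: the trace of A = 2 equals the sum of eigenvalues 2, and det(A) ≈ -0.0005 matches the eigenvalue product 0.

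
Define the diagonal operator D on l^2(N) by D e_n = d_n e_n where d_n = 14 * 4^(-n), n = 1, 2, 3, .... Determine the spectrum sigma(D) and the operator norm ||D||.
sigma(D) = {14 * 4^(-n) : n ≥ 1} ∪ {0}; ||D|| = 7/2

A bounded diagonal operator on l^2 with diagonal entries d_n has spectrum equal to the closure of {d_n : n ≥ 1}: every d_n is an eigenvalue (with eigenvector e_n), so {d_n} ⊂ sigma(D); the spectrum is closed, so its closure is too; and for lambda not in the closure, (D - lambda I) has bounded inverse (the diagonal entries 1/(d_n - lambda) are bounded). For our sequence d_n = 14 * 4^(-n), n = 1, 2, 3, ...:
  - {d_n} = {14 * 4^(-n) : n ≥ 1}; the only limit point is 0
  - closure = {14 * 4^(-n) : n ≥ 1} ∪ {0}
For the norm: a diagonal operator has ||D|| = sup_n |d_n|. Here d_n = 14 * 4^(-n) is positive and decreasing, so sup_n |d_n| = d_1 = 14/4 = 7/2. So ||D|| = 7/2.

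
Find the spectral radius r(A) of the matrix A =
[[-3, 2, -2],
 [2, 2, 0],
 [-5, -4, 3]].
r(A) ≈ 5.1749

The eigenvalues of A are the roots of its characteristic polynomial. With M = A (coefficients from the trace, the sum of principal 2x2 minors, and det A):
  p(λ) = det(λ I - M) = λ^3 - 2λ^2 - 23λ + 34.
No integer candidate from the rational root theorem (±divisors of 34) is a root, so the roots are irrational. The cubic discriminant is Δ = 48812 > 0, so there are three distinct real roots. p(-5) = -26 and p(-4) = 30 have opposite signs, so a root lies in (-5, -4); Newton's method refines it to λ ≈ -4.6024. p(1) = 10 and p(2) = -12 have opposite signs, so a root lies in (1, 2); Newton's method refines it to λ ≈ 1.4275. p(5) = -6 and p(6) = 40 have opposite signs, so a root lies in (5, 6); Newton's method refines it to λ ≈ 5.1749. Check (Vieta): the three roots sum to 2, matching tr M = 2.
Thus the eigenvalues (to 4 decimals) are -4.6024 (modulus 4.6024); 1.4275 (modulus 1.4275); 5.1749 (modulus 5.1749). The spectral radius is the largest modulus: r(A) ≈ 5.1749. (Cross-check: r(A) ≤ ||A||_2 ≈ 7.5316; equality holds whenever A is normal, though it can also hold for some non-normal A.)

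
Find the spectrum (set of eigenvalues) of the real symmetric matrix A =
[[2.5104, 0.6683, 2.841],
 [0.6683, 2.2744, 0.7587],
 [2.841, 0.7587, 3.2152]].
sigma(A) ≈ {0, 2, 6}

A is real symmetric, so its spectrum consists of real eigenvalues. Expanding the characteristic polynomial of the displayed matrix gives
  det(λ I - A) = p(λ) = λ^3 + (-8)λ^2 + (12)λ + (0).
Solving p(λ) = 0 yields eigenvalues ≈ 0, 2, 6. (A is shown rounded to 4 decimals, so these recover the underlying integer eigenvalues to within that precision.)
Verification: the trace of A = 8 equals the sum of eigenvalues 8, and det(A) ≈ 0.0003 matches the eigenvalue product 0.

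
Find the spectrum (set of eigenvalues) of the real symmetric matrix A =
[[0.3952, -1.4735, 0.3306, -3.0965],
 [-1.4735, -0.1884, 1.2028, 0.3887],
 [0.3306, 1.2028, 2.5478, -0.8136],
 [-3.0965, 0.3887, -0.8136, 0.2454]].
sigma(A) ≈ {-3, -1, 3, 4}

A is real symmetric, so its spectrum consists of real eigenvalues. Expanding the characteristic polynomial of the displayed matrix gives
  det(λ I - A) = p(λ) = λ^4 + (-3)λ^3 + (-13)λ^2 + (27)λ + (36).
Solving p(λ) = 0 yields eigenvalues ≈ -3, -1, 3, 4. (A is shown rounded to 4 decimals, so these recover the underlying integer eigenvalues to within that precision.)
Verification: the trace of A = 3 equals the sum of eigenvalues 3, and det(A) ≈ 36.0000 matches the eigenvalue product 36.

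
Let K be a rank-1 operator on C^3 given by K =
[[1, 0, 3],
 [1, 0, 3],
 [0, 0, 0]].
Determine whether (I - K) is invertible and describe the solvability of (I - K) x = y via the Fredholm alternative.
(I - K) is singular (det(I - K) = 0, i.e. 1 ∈ sigma(K)). (I - K) x = y is solvable iff y ⊥ ker((I - K)^*) = span{(1, 0, 3)}, i.e. iff y_1 + 3y_3 = 0. When solvable, the solutions are x = y + c·(1, 1, 0), c arbitrary (ker(I - K) = span{(1, 1, 0)}, dimension 1).

K has rank 1, so it is an outer product K = u v^T: every row of K is a multiple of one row vector. Reading off the entries, u = (1, 1, 0) and v = (1, 0, 3) (row i of K equals u_i·v^T). A rank-one matrix u v^T satisfies K u = u (v·u) and kills the (2)-dimensional subspace v^⊥, so its characteristic polynomial is lambda^2 (lambda - v·u) with v·u = tr K = 1. Hence the eigenvalues of I - K are 1 (multiplicity 2) and 1 - (1) = 0, so det(I - K) = 0. (Direct check: I - K =
[[0, 0, -3],
 [-1, 1, -3],
 [0, 0, 1]]
has determinant 0.) So 1 is an eigenvalue of K and (I - K) is not invertible. The finite-dimensional Fredholm alternative says: either (I - K) is invertible, or ker(I - K) ≠ {0} and then range(I - K) = ker((I - K)^*)^⊥, with dim ker(I - K) = dim ker((I - K)^*). We are in the second case, so we need both kernels. Kernel of I - K: (I - K) u = u - u (v·u) = u - u = 0, so ker(I - K) = span{u} = span{(1, 1, 0)} (it is exactly 1-dimensional because rank(I - K) = 2). Kernel of the adjoint: K is real, so (I - K)^* = I - K^T = I - v u^T, and (I - v u^T) v = v - v (u·v) = 0; hence ker((I - K)^*) = span{v} = span{(1, 0, 3)}. Therefore (I - K) x = y is solvable iff <y, v> = 0, i.e. iff y_1 + 3y_3 = 0. When this holds, K y = u (v·y) = 0, so (I - K) y = y and x = y is a particular solution; the full solution set is the line x = y + c·u = y + c·(1, 1, 0), c ∈ C.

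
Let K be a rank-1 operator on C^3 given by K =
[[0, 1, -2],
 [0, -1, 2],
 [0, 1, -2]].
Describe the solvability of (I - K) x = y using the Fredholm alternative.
(I - K) is invertible (det(I - K) = 4 ≠ 0), so for every y in C^3 the equation (I - K) x = y has a unique solution.

K has rank 1, so it is an outer product K = u v^T: every row of K is a multiple of one row vector. Reading off the entries, u = (-1, 1, -1) and v = (0, -1, 2) (row i of K equals u_i·v^T). A rank-one matrix u v^T satisfies K u = u (v·u) and kills the (2)-dimensional subspace v^⊥, so its characteristic polynomial is lambda^2 (lambda - v·u) with v·u = tr K = -3. Hence the eigenvalues of I - K are 1 (multiplicity 2) and 1 - (-3) = 4, so det(I - K) = 4. (Direct check: I - K =
[[1, -1, 2],
 [0, 2, -2],
 [0, -1, 3]]
has determinant 4.) The finite-dimensional Fredholm alternative says: either (I - K) is invertible, or ker(I - K) ≠ {0} and then range(I - K) = ker((I - K)^*)^⊥, with dim ker(I - K) = dim ker((I - K)^*). Since det(I - K) ≠ 0, 1 is not an eigenvalue of K and ker(I - K) = {0}, so we are in the first case: for every y there is a unique x = (I - K)^(-1) y. Explicitly, by the Sherman–Morrison formula, (I - u v^T)^(-1) = I + u v^T/(1 - v·u), i.e. (I - K)^(-1) = I + K/(4).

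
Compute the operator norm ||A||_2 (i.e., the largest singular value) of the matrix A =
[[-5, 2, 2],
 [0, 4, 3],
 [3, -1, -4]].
||A||_2 ≈ 8.1046 (= sqrt(largest eigenvalue of A^T A))

||A||_2 = sigma_max(A) = sqrt(lambda_max(A^T A)). Form the symmetric matrix M = A^T A =
[[34, -13, -22],
 [-13, 21, 20],
 [-22, 20, 29]].
Its characteristic polynomial (trace, sum of principal 2x2 minors, determinant of M give the coefficients) is
  p(λ) = det(λ I - M) = λ^3 - 84λ^2 + 1256λ - 3481.
No integer candidate from the rational root theorem (±divisors of 3481) is a root, so the roots are irrational. The cubic discriminant is Δ = 1236243541 > 0, so there are three distinct real roots. p(3) = -442 and p(4) = 263 have opposite signs, so a root lies in (3, 4); Newton's method refines it to λ ≈ 3.602. p(14) = 383 and p(15) = -166 have opposite signs, so a root lies in (14, 15); Newton's method refines it to λ ≈ 14.7127. p(65) = -2116 and p(66) = 1007 have opposite signs, so a root lies in (65, 66); Newton's method refines it to λ ≈ 65.6853. Check (Vieta): the three roots sum to 84, matching tr M = 84.
So the eigenvalues of A^T A are ≈ 3.602, 14.7127, 65.6853 (all ≥ 0, as they must be for A^T A). The largest is λ_max ≈ 65.6853, hence ||A||_2 = sqrt(λ_max) ≈ 8.1046.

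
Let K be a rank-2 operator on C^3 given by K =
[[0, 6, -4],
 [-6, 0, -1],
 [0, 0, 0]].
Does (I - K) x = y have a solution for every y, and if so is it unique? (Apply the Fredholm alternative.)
(I - K) is invertible (det(I - K) = 37 ≠ 0), so for every y in C^3 the equation (I - K) x = y has a unique solution.

K has rank 2 and factors as K = U V^T = u1 v1^T + u2 v2^T with u1 = (-2, -2, 0), v1 = (0, -3, 2), u2 = (0, 3, 0), v2 = (-2, -2, 1) (multiplying out reproduces the displayed K). The nonzero eigenvalues of U V^T coincide with those of the 2 x 2 matrix G = V^T U = [[v1·u1, v1·u2], [v2·u1, v2·u2]] = [[6, -9], [8, -6]], and by the Sylvester determinant identity det(I_3 - U V^T) = det(I_2 - V^T U) = det([[-5, 9], [-8, 7]]) = (-5)(7) - (9)(-8) = 37. (Direct check: I - K =
[[1, -6, 4],
 [6, 1, 1],
 [0, 0, 1]]
has determinant 37.) The finite-dimensional Fredholm alternative says: either (I - K) is invertible, or ker(I - K) ≠ {0} and then range(I - K) = ker((I - K)^*)^⊥, with dim ker(I - K) = dim ker((I - K)^*). Since det(I - K) ≠ 0, 1 is not an eigenvalue of K and ker(I - K) = {0}, so we are in the first case: for every y there is a unique x = (I - K)^(-1) y. (Explicitly, by the Woodbury identity, (I - U V^T)^(-1) = I + U (I_2 - G)^(-1) V^T.)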